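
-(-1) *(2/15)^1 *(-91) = -182/15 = -12.13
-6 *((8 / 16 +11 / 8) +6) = -189 / 4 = -47.25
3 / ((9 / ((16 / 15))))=16 / 45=0.36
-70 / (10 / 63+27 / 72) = -35280 / 269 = -131.15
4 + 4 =8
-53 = -53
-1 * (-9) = 9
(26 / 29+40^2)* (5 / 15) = 46426 / 87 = 533.63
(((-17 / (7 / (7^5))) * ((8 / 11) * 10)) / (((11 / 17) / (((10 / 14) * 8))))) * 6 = -1903238400 / 121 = -15729242.98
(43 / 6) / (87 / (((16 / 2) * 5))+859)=860 / 103341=0.01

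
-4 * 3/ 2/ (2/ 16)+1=-47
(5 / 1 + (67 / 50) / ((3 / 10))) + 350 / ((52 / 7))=22067 / 390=56.58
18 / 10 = 9 / 5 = 1.80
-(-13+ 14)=-1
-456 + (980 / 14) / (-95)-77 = -10141 / 19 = -533.74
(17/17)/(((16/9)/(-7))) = -3.94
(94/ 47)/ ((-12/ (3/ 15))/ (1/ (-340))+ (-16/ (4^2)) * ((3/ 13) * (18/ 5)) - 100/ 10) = 65/ 662648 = 0.00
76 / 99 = 0.77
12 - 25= -13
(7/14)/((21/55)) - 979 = -41063/42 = -977.69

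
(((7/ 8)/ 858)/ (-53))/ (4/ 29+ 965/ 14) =-1421/ 5100545736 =-0.00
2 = 2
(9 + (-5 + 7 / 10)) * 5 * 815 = 38305 / 2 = 19152.50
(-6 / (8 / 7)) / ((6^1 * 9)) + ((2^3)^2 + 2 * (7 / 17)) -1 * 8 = 69433 / 1224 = 56.73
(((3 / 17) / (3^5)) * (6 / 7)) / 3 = 2 / 9639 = 0.00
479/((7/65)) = 31135/7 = 4447.86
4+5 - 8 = 1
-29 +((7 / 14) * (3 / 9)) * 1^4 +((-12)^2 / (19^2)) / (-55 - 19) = -2311193 / 80142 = -28.84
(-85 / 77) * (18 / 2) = -765 / 77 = -9.94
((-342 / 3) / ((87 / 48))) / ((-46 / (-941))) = -858192 / 667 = -1286.64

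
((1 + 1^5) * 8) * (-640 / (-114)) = 5120 / 57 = 89.82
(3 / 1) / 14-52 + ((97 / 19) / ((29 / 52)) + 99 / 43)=-13377251 / 331702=-40.33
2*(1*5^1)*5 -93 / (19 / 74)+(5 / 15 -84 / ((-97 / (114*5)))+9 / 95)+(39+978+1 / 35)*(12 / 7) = 2608025534 / 1354605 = 1925.30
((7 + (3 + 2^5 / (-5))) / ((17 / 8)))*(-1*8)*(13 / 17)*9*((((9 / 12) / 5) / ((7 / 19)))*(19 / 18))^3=-1834789359 / 247817500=-7.40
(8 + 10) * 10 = 180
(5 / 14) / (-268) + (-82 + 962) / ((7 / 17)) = 8018555 / 3752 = 2137.14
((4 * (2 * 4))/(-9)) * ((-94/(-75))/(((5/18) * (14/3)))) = -3008/875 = -3.44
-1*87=-87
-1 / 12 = -0.08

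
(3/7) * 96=288/7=41.14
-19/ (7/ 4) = -76/ 7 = -10.86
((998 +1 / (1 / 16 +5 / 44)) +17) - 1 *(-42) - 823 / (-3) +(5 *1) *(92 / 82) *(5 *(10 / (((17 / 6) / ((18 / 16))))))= 93885499 / 64821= 1448.38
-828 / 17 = -48.71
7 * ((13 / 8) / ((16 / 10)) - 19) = -8057 / 64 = -125.89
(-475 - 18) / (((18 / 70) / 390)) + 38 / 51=-38133512 / 51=-747715.92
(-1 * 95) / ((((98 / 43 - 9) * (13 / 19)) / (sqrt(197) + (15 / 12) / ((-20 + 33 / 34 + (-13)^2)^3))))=289.96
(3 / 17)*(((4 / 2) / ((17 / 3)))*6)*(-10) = -1080 / 289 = -3.74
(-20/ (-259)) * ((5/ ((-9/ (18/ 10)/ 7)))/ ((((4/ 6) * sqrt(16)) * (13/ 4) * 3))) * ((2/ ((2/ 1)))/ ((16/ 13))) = -5/ 296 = -0.02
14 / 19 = 0.74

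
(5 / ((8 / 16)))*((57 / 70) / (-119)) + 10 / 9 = 7817 / 7497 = 1.04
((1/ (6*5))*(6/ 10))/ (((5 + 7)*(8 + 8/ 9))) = 3/ 16000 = 0.00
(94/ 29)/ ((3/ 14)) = 1316/ 87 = 15.13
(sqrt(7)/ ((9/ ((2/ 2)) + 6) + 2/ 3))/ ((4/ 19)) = 57 * sqrt(7)/ 188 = 0.80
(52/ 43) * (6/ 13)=24/ 43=0.56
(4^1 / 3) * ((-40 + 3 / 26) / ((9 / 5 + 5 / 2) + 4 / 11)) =-228140 / 20007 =-11.40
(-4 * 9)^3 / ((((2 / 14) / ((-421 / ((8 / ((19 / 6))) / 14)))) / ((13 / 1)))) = 9905385672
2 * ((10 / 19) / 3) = 20 / 57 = 0.35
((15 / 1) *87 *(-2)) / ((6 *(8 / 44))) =-4785 / 2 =-2392.50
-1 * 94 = -94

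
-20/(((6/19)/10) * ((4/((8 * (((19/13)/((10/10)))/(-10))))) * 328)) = 1805/3198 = 0.56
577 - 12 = 565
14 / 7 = 2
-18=-18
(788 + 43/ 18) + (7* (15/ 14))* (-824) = -97013/ 18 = -5389.61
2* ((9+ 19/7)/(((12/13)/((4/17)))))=2132/357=5.97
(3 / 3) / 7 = 1 / 7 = 0.14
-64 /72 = -8 /9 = -0.89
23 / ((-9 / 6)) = -46 / 3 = -15.33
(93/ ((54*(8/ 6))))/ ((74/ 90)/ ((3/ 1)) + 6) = 1395/ 6776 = 0.21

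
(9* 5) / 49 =45 / 49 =0.92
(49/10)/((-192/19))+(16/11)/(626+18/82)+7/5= 0.92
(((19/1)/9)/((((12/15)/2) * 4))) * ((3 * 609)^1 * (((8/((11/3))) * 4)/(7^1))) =3005.45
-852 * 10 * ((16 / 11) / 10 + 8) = -763392 / 11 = -69399.27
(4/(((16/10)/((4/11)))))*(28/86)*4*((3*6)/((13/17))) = 171360/6149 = 27.87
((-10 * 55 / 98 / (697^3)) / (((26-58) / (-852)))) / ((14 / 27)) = -1581525 / 1858285495024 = -0.00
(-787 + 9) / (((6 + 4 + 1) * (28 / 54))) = -10503 / 77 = -136.40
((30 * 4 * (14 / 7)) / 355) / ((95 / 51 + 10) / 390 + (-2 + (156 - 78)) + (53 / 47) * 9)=8974368 / 1143995239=0.01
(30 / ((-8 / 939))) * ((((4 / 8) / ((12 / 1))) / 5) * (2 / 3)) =-313 / 16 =-19.56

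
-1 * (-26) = 26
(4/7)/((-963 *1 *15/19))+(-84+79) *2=-1011226/101115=-10.00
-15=-15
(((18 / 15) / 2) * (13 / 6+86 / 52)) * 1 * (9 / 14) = 1341 / 910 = 1.47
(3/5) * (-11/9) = -11/15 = -0.73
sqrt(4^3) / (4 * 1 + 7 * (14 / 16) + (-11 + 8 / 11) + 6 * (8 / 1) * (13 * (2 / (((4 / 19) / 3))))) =704 / 1564979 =0.00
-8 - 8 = -16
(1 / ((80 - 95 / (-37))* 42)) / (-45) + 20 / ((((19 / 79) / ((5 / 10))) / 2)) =9122840297 / 109705050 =83.16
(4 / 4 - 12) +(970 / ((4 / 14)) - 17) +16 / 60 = 50509 / 15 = 3367.27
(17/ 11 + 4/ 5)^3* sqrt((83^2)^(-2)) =2146689/ 1146157375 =0.00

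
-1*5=-5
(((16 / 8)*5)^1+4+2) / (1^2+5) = 8 / 3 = 2.67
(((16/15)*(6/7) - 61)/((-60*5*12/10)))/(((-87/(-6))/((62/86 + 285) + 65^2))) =51.92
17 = 17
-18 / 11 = -1.64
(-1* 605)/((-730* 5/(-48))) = -2904/365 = -7.96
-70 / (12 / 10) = -175 / 3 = -58.33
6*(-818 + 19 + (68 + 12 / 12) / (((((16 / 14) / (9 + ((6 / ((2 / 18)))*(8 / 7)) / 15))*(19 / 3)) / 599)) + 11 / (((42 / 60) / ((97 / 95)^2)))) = 4494176241 / 10108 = 444615.77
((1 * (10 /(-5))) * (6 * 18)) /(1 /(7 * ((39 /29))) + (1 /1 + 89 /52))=-235872 /3077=-76.66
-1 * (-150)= 150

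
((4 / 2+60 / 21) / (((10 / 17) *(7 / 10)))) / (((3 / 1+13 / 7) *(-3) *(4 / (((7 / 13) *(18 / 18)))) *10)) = -17 / 1560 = -0.01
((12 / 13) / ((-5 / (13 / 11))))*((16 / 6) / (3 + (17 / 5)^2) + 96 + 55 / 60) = -106033 / 5005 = -21.19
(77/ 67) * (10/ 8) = 385/ 268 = 1.44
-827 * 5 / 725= -827 / 145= -5.70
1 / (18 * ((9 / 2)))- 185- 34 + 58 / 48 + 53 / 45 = -701789 / 3240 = -216.60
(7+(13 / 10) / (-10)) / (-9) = -229 / 300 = -0.76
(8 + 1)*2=18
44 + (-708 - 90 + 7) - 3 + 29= -721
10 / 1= 10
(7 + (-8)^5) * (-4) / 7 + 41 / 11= 18724.30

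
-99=-99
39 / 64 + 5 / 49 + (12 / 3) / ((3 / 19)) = 26.04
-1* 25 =-25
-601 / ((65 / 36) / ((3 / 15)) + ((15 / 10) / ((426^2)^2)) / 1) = -13195371122784 / 198211111801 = -66.57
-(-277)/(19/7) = 1939/19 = 102.05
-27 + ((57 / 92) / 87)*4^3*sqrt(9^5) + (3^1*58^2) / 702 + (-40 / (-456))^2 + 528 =1959951528 / 3130231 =626.14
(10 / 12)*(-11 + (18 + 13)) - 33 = -16.33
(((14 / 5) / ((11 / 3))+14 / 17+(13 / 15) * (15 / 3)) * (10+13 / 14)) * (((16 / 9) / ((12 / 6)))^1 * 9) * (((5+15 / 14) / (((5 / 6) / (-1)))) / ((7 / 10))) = -20326968 / 3773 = -5387.48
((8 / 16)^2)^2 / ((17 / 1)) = 1 / 272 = 0.00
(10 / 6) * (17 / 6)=85 / 18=4.72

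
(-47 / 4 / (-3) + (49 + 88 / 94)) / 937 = 30373 / 528468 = 0.06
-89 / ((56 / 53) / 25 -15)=117925 / 19819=5.95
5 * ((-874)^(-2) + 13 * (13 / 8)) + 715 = 1253711495 / 1527752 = 820.63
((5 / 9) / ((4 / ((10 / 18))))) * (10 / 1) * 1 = 125 / 162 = 0.77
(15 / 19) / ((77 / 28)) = 60 / 209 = 0.29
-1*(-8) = 8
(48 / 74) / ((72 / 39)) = 13 / 37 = 0.35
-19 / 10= -1.90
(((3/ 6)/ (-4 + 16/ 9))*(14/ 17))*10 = -63/ 34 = -1.85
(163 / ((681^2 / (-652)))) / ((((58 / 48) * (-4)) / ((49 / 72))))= 1301881 / 40347207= 0.03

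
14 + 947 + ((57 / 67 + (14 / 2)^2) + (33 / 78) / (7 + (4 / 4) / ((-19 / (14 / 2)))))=221887655 / 219492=1010.91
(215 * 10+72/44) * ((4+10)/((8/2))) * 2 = 165676/11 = 15061.45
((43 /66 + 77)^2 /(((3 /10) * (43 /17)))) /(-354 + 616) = 2232578125 /73612044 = 30.33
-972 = -972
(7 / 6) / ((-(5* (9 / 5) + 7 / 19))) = -133 / 1068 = -0.12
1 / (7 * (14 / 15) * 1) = 15 / 98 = 0.15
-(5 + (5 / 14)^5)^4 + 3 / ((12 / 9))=-52347905256635777953489329 / 83668255425284801560576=-625.66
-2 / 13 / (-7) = 2 / 91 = 0.02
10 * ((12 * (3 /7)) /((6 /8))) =480 /7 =68.57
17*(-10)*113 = -19210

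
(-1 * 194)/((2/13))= -1261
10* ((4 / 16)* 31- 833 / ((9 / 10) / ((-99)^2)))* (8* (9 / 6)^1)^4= -1881037676160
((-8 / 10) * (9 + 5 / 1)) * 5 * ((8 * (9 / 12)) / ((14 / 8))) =-192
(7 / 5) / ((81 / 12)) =28 / 135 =0.21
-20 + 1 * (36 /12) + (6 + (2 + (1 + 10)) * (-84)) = -1103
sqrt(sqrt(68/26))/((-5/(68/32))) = -17 * 13^(3/4) * 34^(1/4)/520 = -0.54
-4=-4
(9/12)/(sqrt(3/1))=0.43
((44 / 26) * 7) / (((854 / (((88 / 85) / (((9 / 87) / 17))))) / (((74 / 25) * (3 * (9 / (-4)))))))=-4673988 / 99125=-47.15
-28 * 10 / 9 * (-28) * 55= 47911.11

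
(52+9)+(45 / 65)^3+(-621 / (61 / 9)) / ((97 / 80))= -185030558 / 12999649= -14.23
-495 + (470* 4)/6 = -545/3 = -181.67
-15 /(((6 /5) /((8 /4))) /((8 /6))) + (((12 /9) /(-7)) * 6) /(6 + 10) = -1403 /42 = -33.40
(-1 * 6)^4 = 1296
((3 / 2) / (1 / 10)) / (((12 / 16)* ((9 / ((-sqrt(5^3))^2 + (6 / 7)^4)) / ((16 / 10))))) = 9645472 / 21609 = 446.36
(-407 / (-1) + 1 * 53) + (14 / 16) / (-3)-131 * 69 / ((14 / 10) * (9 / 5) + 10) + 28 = -1759735 / 7512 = -234.26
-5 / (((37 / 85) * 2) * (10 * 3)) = -85 / 444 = -0.19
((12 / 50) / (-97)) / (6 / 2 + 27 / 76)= -152 / 206125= -0.00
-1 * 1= -1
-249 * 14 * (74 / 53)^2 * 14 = -267250704 / 2809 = -95140.87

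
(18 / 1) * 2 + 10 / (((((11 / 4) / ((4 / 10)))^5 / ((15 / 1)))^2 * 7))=510643066159540332 / 14184529078671875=36.00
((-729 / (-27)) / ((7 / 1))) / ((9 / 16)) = 48 / 7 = 6.86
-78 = -78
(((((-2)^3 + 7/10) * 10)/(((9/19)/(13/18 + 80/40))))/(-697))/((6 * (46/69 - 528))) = -9709/51037128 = -0.00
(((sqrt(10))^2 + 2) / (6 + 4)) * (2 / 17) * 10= 24 / 17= 1.41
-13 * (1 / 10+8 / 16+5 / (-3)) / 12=52 / 45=1.16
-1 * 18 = -18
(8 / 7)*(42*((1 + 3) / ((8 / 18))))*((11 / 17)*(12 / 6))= 9504 / 17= 559.06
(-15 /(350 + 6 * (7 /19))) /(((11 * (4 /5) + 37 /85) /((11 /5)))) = -10659 /1050644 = -0.01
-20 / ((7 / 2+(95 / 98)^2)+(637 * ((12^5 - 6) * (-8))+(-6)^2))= 192080 / 12178037722401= 0.00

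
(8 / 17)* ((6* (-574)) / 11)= -27552 / 187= -147.34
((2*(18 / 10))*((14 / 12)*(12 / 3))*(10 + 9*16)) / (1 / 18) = 232848 / 5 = 46569.60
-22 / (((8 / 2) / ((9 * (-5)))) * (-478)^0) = 495 / 2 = 247.50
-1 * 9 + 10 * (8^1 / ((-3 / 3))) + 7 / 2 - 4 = -179 / 2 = -89.50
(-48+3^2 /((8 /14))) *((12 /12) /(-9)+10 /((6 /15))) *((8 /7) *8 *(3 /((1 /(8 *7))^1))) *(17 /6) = -10479616 /3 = -3493205.33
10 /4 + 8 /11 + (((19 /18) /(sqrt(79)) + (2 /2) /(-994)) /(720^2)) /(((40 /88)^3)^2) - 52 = -4319576119487171 /88565400000000 + 33659659 * sqrt(79) /11518200000000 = -48.77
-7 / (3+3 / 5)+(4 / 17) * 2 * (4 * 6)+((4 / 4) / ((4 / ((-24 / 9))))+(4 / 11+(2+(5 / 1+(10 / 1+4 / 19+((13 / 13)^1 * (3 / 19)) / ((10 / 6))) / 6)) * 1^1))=2840227 / 159885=17.76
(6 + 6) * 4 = 48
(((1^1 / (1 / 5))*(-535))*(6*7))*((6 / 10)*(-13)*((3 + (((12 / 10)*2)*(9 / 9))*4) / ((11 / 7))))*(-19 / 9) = -163172646 / 11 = -14833876.91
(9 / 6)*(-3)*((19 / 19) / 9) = -1 / 2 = -0.50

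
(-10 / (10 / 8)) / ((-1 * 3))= 8 / 3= 2.67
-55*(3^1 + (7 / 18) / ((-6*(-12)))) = -214225 / 1296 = -165.30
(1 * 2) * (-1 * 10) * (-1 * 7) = 140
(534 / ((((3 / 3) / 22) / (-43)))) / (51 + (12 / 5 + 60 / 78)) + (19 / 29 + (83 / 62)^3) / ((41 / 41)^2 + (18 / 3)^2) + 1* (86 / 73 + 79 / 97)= -59445432175098447369 / 6375810636722744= -9323.59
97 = 97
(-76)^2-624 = 5152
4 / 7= 0.57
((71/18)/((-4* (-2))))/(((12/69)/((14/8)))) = 11431/2304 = 4.96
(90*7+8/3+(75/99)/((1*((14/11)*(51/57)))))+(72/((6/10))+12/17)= 179461/238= 754.04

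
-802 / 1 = -802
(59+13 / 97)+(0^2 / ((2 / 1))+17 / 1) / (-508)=2912239 / 49276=59.10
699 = 699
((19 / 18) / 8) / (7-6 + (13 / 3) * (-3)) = -19 / 1728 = -0.01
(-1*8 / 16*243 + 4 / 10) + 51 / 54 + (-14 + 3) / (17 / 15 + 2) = -261554 / 2115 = -123.67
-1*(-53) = 53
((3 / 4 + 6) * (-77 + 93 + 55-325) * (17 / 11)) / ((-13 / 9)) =524637 / 286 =1834.40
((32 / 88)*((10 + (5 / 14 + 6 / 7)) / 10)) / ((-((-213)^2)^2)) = -157 / 792463271985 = -0.00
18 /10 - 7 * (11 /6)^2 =-3911 /180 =-21.73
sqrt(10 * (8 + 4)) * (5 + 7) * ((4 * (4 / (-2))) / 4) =-48 * sqrt(30) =-262.91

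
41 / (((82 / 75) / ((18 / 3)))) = 225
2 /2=1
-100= -100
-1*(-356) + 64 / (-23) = 8124 / 23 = 353.22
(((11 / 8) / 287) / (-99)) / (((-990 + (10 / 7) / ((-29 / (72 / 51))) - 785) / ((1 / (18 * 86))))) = 493 / 27992883817440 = 0.00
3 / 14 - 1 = -11 / 14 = -0.79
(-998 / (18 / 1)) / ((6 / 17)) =-8483 / 54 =-157.09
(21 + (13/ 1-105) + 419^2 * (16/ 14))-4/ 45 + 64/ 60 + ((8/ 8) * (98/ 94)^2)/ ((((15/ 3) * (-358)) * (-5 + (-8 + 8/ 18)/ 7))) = 19136233936381447/ 95408720190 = 200571.12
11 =11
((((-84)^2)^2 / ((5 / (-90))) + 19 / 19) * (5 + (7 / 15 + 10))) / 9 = -207911079704 / 135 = -1540082071.88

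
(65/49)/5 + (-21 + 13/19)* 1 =-18667/931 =-20.05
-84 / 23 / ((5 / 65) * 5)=-1092 / 115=-9.50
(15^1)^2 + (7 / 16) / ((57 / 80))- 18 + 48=255.61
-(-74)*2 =148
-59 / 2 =-29.50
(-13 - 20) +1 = -32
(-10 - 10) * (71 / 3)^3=-7158220 / 27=-265119.26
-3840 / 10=-384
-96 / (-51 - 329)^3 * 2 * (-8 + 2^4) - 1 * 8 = -6858976 / 857375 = -8.00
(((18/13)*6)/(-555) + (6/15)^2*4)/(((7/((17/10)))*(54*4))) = 31943/45454500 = 0.00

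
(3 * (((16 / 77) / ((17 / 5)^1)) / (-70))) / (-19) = 24 / 174097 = 0.00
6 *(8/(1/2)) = 96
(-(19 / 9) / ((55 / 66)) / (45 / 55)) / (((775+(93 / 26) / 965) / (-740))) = 141106160 / 47728251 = 2.96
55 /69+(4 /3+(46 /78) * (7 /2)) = 7525 /1794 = 4.19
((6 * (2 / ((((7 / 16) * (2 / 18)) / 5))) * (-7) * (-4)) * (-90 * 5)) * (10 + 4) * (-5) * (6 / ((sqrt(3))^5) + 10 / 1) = 241920000 * sqrt(3) + 10886400000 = 11305417731.37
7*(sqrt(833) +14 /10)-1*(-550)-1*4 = 49*sqrt(17) +2779 /5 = 757.83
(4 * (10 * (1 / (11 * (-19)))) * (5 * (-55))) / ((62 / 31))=26.32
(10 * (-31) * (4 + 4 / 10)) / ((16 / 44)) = -3751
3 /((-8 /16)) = -6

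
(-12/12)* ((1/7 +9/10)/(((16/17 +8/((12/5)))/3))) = -11169/15260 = -0.73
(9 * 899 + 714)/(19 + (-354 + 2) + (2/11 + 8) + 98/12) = -581130/20899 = -27.81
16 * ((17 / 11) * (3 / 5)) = 14.84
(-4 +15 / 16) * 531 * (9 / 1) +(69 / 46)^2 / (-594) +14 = -7720253 / 528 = -14621.69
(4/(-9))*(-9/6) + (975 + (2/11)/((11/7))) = 354209/363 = 975.78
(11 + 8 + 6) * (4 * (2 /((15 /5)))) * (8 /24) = 22.22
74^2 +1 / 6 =32857 / 6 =5476.17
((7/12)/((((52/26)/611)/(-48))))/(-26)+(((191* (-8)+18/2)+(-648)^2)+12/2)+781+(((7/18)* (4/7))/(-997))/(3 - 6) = 11292547421/26919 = 419501.00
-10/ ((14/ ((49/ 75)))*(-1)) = 7/ 15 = 0.47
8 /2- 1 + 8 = 11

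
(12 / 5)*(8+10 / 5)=24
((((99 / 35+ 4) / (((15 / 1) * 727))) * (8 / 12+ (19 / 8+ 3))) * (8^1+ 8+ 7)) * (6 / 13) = 159413 / 3969420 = 0.04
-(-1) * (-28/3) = -28/3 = -9.33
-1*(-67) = 67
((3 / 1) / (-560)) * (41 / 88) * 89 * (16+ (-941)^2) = -9693535659 / 49280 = -196703.24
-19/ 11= -1.73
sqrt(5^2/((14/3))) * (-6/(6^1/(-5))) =25 * sqrt(42)/14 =11.57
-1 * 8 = -8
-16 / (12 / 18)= -24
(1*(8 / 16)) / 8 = 1 / 16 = 0.06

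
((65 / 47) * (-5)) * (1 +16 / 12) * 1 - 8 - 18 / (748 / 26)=-652858 / 26367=-24.76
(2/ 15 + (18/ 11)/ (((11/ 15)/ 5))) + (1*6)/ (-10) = 19403/ 1815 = 10.69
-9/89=-0.10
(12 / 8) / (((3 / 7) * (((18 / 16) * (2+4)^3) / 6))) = 7 / 81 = 0.09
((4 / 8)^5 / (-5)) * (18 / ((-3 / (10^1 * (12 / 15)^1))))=3 / 10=0.30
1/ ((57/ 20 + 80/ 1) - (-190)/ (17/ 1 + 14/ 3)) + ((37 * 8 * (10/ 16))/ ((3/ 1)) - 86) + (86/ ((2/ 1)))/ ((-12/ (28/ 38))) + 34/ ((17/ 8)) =-9923477/ 905198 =-10.96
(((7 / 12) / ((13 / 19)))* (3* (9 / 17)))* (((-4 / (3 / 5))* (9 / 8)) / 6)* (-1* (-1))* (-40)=29925 / 442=67.70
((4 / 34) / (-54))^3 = -1 / 96702579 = -0.00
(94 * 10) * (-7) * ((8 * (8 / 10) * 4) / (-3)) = 168448 / 3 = 56149.33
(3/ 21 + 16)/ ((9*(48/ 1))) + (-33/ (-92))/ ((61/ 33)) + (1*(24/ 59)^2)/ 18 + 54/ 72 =14630047291/ 14768741232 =0.99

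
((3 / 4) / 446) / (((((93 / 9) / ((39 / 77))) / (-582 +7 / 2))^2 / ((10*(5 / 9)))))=152706384675 / 20329639792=7.51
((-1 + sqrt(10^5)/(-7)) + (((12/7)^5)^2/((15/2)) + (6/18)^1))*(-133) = -2299189543202/605304105 + 1900*sqrt(10) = 2209.92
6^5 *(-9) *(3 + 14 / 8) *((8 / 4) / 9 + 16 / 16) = -406296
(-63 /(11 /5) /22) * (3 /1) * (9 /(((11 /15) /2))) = -127575 /1331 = -95.85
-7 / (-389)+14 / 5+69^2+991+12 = 11216461 / 1945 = 5766.82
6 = 6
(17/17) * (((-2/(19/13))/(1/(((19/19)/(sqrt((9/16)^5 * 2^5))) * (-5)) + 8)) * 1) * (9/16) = -95846400/995025269 - 2274480 * sqrt(2)/995025269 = -0.10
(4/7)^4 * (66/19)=16896/45619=0.37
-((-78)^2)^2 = -37015056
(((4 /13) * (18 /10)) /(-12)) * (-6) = 0.28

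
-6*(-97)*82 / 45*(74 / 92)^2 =5444513 / 7935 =686.14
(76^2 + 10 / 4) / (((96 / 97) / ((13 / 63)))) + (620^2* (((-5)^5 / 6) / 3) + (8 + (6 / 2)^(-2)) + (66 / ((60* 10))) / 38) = -66734898.19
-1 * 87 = -87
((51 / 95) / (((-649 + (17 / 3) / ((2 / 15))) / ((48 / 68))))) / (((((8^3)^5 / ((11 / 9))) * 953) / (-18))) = 99 / 241494435945418588160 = 0.00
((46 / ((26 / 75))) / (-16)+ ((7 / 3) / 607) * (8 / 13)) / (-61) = 3140329 / 23104848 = 0.14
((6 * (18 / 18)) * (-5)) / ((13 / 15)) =-450 / 13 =-34.62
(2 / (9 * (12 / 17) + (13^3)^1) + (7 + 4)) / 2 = 412061 / 74914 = 5.50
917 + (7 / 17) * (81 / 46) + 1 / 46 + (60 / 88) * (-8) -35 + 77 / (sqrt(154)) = sqrt(154) / 2 + 3773234 / 4301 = 883.50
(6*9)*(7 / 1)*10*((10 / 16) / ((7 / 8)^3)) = 172800 / 49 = 3526.53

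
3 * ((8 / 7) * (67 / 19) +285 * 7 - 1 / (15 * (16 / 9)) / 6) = 127617681 / 21280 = 5997.07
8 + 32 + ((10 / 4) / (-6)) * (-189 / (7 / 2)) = 125 / 2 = 62.50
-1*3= -3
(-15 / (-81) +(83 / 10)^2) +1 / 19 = 3546257 / 51300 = 69.13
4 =4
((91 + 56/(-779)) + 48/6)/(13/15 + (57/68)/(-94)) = 7388992200/64065739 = 115.33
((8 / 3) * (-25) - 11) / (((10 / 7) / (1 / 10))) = -1631 / 300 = -5.44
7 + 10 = 17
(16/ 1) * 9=144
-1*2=-2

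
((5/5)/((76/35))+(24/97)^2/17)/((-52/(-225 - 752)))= 5512361987/632134256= 8.72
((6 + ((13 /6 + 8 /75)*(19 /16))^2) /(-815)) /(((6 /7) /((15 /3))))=-535762087 /5633280000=-0.10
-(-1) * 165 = 165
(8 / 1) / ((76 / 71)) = 142 / 19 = 7.47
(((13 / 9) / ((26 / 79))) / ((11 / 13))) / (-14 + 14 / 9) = -1027 / 2464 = -0.42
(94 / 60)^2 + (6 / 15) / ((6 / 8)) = 2.99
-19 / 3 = -6.33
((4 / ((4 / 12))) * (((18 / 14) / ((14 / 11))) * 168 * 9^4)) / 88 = 1062882 / 7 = 151840.29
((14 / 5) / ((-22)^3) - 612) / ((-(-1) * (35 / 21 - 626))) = 48874341 / 49859260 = 0.98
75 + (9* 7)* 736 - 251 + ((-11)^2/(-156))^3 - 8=175331904983/3796416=46183.53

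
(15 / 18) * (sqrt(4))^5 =80 / 3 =26.67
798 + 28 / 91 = 10378 / 13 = 798.31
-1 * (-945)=945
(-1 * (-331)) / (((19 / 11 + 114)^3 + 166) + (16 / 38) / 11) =8370659 / 39199933865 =0.00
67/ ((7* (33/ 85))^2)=9.07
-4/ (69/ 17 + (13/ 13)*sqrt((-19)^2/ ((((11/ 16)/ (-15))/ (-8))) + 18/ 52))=447304/ 1735590215 -1156*sqrt(5154068634)/ 5206770645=-0.02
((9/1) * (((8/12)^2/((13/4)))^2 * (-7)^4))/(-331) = -614656/503451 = -1.22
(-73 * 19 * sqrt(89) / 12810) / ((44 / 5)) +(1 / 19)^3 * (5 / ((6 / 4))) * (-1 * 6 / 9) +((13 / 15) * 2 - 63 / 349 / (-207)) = 4295818939 / 2477573685 - 1387 * sqrt(89) / 112728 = 1.62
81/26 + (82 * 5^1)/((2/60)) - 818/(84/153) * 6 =612165/182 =3363.54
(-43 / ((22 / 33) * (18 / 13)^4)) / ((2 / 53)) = -65090519 / 139968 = -465.04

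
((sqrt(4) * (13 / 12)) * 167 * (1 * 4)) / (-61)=-4342 / 183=-23.73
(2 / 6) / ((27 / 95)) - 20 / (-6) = 365 / 81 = 4.51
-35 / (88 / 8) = -35 / 11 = -3.18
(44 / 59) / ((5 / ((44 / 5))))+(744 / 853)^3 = 1809029729872 / 915459453575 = 1.98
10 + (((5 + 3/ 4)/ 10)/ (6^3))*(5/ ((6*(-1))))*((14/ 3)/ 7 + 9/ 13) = 4042301/ 404352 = 10.00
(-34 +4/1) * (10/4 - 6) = 105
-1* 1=-1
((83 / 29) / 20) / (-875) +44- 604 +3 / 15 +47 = -260246083 / 507500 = -512.80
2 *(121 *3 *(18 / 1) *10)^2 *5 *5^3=5336644500000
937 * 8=7496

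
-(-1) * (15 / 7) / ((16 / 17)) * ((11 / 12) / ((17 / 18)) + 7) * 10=20325 / 112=181.47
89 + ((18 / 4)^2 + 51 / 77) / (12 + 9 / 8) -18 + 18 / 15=198873 / 2695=73.79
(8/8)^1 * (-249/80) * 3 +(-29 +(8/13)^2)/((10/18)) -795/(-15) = -7.86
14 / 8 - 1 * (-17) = 75 / 4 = 18.75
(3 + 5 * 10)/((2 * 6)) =53/12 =4.42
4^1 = 4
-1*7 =-7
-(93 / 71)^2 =-8649 / 5041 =-1.72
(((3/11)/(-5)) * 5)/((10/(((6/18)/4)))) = -1/440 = -0.00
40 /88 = 0.45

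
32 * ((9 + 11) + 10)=960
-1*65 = -65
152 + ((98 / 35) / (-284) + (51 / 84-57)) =950237 / 9940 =95.60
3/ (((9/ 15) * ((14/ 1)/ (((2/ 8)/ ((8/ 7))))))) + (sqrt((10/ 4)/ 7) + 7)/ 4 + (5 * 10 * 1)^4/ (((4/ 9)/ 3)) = sqrt(70)/ 56 + 2700000117/ 64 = 42187501.98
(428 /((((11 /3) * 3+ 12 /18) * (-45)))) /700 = -107 /91875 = -0.00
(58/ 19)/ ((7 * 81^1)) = 58/ 10773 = 0.01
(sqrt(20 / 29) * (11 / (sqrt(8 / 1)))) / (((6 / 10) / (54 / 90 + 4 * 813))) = 59631 * sqrt(290) / 58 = 17508.26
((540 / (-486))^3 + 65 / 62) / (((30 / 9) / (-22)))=32153 / 15066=2.13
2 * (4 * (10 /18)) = 4.44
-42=-42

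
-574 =-574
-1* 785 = -785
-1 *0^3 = 0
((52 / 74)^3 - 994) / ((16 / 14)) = -176160271 / 202612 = -869.45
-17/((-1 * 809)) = 0.02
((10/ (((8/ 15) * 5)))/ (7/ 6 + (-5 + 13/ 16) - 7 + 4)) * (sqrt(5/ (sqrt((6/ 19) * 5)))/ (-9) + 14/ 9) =-280/ 289 + 10 * 6^(3/ 4) * 95^(1/ 4)/ 867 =-0.83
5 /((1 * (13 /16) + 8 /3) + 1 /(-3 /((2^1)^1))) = 16 /9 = 1.78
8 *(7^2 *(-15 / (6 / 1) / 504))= -35 / 18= -1.94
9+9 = 18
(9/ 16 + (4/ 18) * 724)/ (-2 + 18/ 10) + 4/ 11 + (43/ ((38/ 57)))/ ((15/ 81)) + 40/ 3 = -3526459/ 7920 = -445.26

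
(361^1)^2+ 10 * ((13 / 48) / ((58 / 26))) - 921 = 90063245 / 696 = 129401.21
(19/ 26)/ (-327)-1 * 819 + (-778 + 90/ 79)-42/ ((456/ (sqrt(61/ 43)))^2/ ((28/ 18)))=-1197986906237059/ 750682593648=-1595.86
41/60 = 0.68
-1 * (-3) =3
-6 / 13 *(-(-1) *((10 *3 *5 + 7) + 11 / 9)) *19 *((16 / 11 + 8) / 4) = -108224 / 33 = -3279.52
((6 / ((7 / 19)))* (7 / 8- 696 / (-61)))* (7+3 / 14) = 34513215 / 23912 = 1443.34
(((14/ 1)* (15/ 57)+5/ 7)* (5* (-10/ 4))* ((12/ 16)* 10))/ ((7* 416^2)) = -16875/ 49573888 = -0.00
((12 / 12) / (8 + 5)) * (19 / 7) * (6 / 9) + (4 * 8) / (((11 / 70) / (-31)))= -18956702 / 3003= -6312.59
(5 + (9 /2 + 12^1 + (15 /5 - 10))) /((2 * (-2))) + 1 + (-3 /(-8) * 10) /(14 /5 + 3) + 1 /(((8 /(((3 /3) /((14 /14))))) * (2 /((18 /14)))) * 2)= -12591 /6496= -1.94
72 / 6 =12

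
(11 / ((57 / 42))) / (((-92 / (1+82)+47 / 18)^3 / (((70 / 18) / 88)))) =4538845206 / 42996453275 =0.11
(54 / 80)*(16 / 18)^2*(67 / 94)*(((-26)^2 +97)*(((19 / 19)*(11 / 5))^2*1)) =1422.23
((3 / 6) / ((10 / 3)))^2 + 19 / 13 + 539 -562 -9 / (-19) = -21.04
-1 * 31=-31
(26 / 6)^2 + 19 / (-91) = 15208 / 819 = 18.57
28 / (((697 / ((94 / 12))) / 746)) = 490868 / 2091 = 234.75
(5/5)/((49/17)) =17/49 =0.35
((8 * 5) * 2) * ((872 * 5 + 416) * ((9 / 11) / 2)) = 1719360 / 11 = 156305.45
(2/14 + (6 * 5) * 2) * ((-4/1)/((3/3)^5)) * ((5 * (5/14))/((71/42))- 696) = 167183.59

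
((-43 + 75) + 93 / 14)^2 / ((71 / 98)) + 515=365811 / 142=2576.13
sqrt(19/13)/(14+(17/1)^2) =sqrt(247)/3939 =0.00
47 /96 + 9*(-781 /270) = -4087 /160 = -25.54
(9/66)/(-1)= -3/22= -0.14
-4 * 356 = -1424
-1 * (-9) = 9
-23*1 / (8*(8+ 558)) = -0.01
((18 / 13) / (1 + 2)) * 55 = 330 / 13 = 25.38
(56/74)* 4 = 3.03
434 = 434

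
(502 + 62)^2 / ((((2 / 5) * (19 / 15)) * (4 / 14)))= 41750100 / 19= 2197373.68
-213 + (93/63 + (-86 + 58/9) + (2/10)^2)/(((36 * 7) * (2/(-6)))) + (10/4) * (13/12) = -55397351/264600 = -209.36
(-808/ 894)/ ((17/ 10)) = -4040/ 7599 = -0.53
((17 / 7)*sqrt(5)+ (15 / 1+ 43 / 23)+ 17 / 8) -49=-5521 / 184+ 17*sqrt(5) / 7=-24.57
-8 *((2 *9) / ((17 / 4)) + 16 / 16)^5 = -44672475592 / 1419857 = -31462.66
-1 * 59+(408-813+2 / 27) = -12526 / 27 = -463.93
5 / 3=1.67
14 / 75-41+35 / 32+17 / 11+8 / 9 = -2952991 / 79200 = -37.29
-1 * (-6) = 6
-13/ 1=-13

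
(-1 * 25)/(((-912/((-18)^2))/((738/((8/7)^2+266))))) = 4068225/165908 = 24.52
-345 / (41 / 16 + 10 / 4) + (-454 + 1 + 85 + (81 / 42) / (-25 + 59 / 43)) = -167533171 / 384048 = -436.23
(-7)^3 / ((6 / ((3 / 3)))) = -343 / 6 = -57.17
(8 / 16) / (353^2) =1 / 249218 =0.00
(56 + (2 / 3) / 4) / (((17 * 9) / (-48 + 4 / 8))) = -32015 / 1836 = -17.44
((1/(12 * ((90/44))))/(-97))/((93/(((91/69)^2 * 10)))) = -0.00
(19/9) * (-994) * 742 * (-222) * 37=38368722056/3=12789574018.67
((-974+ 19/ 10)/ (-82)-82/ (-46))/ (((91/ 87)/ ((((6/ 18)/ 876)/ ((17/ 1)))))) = 7458887/ 25558543920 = 0.00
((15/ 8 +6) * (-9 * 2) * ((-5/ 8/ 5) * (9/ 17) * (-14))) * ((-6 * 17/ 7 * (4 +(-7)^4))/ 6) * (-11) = -134999865/ 16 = -8437491.56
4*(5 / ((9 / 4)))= 8.89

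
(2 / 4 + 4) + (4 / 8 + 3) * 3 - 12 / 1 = 3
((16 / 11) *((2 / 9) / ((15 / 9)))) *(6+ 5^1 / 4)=1.41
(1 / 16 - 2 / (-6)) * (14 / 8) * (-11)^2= 16093 / 192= 83.82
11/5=2.20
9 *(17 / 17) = 9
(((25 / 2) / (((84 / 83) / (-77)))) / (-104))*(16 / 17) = 8.61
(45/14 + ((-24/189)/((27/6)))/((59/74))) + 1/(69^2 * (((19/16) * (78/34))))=27790995497/8742138678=3.18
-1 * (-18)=18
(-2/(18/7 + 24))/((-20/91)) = 637/1860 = 0.34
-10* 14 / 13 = -140 / 13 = -10.77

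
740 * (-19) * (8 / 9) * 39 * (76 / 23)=-111130240 / 69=-1610583.19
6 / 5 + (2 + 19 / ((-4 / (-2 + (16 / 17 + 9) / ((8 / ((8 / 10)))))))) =1085 / 136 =7.98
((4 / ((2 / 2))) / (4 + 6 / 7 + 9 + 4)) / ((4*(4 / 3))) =21 / 500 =0.04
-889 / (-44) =889 / 44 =20.20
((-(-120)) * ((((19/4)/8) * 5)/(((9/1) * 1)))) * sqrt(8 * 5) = 475 * sqrt(10)/6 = 250.35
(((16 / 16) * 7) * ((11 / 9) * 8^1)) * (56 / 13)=34496 / 117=294.84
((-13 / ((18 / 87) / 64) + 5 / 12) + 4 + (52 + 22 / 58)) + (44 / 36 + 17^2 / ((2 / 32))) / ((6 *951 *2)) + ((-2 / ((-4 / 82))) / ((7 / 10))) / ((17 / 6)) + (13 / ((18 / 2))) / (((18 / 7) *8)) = -5590863732371 / 1417781232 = -3943.39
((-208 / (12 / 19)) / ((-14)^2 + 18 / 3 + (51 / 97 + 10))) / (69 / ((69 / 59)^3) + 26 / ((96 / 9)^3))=-131151101952 / 3652761701995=-0.04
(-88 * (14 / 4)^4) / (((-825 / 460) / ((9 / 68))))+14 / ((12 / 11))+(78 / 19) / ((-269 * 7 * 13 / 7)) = 1286825606 / 1303305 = 987.36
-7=-7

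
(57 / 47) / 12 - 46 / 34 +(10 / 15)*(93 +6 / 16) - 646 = -934833 / 1598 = -585.00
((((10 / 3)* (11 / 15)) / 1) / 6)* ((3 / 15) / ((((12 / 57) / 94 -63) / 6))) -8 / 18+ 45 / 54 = 1929703 / 5063130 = 0.38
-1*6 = -6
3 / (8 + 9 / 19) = 57 / 161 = 0.35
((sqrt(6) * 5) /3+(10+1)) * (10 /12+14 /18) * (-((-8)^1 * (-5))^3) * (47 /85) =-95955200 /153-43616000 * sqrt(6) /459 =-859918.40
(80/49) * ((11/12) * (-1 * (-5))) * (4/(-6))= -2200/441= -4.99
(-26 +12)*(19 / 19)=-14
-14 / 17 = -0.82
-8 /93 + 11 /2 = 1007 /186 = 5.41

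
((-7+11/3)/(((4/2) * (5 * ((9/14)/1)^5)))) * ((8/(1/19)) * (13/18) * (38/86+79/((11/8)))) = -14551570517120/754114779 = -19296.23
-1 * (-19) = 19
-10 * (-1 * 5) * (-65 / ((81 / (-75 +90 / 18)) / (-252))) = -6370000 / 9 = -707777.78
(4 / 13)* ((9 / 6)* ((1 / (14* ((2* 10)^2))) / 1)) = 3 / 36400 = 0.00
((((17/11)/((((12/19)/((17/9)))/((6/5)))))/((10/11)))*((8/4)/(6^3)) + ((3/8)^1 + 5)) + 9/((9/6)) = 1111141/97200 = 11.43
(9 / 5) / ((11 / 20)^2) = 720 / 121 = 5.95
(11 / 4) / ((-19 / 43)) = -473 / 76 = -6.22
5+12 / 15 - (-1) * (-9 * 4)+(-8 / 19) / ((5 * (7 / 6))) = -20131 / 665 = -30.27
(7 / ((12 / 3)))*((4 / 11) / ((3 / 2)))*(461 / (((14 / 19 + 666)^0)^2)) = 6454 / 33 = 195.58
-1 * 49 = -49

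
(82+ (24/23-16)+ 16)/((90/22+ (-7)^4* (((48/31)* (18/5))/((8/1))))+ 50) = 3256550/67726099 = 0.05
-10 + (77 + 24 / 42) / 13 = -367 / 91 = -4.03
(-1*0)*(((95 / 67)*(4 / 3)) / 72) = 0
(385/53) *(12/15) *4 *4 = 4928/53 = 92.98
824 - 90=734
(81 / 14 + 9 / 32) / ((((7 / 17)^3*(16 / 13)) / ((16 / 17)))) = 5105763 / 76832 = 66.45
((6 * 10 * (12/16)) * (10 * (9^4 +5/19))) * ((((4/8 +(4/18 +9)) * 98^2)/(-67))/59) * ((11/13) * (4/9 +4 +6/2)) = -439311404.04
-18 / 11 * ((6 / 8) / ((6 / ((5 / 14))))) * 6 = -135 / 308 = -0.44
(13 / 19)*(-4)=-52 / 19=-2.74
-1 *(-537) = 537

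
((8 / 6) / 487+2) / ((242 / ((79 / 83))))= 10507 / 1333893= 0.01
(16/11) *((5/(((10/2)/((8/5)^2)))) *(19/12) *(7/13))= 34048/10725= 3.17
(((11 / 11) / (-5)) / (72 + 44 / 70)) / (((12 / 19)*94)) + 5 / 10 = 1433555 / 2867376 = 0.50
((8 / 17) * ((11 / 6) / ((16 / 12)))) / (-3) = -11 / 51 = -0.22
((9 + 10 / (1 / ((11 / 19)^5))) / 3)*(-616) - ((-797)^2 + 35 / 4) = -18933222694751 / 29713188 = -637199.30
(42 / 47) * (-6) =-252 / 47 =-5.36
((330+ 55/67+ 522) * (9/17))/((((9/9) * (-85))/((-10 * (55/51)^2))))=345690950/5595907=61.78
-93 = -93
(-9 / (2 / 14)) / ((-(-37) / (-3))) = 189 / 37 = 5.11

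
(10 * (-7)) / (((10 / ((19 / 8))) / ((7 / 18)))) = -931 / 144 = -6.47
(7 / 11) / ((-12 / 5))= -35 / 132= -0.27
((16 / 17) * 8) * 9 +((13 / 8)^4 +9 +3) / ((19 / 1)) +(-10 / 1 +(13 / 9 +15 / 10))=734758313 / 11907072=61.71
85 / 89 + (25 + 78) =9252 / 89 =103.96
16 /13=1.23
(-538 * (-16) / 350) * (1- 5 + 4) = 0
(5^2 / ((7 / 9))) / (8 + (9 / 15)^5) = 703125 / 176701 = 3.98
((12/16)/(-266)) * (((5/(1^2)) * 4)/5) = -3/266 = -0.01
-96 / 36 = -8 / 3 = -2.67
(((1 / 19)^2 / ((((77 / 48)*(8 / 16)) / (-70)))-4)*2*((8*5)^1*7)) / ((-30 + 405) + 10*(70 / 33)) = -5659584 / 944015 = -6.00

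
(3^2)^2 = 81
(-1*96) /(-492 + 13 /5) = 480 /2447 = 0.20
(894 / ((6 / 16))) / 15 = 2384 / 15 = 158.93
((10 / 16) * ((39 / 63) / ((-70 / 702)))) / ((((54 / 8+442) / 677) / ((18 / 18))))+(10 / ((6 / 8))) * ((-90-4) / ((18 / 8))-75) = -7423058759 / 4749570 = -1562.89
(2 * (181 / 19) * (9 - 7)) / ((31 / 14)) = 10136 / 589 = 17.21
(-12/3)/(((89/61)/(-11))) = 2684/89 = 30.16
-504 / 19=-26.53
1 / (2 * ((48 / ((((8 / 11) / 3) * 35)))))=35 / 396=0.09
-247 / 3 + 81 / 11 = -2474 / 33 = -74.97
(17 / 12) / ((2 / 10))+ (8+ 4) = 19.08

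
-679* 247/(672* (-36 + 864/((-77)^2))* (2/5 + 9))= 142052911/191832192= 0.74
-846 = -846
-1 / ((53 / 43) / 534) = -22962 / 53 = -433.25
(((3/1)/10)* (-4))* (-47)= 282/5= 56.40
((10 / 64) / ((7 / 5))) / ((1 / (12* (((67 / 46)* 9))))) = 45225 / 2576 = 17.56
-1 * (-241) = 241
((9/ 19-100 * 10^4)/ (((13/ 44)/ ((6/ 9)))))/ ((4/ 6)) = -835999604/ 247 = -3384613.78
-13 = -13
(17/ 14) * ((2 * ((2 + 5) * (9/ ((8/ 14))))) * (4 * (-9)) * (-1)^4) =-9639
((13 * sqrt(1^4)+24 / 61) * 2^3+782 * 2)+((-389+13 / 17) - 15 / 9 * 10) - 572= 2159798 / 3111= 694.25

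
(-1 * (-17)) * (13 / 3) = 221 / 3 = 73.67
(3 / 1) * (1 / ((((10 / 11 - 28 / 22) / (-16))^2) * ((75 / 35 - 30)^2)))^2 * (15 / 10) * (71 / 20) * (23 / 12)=459239327624 / 2409834375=190.57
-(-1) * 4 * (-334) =-1336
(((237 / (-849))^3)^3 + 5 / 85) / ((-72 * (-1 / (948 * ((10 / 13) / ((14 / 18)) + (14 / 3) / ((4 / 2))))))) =417067451535637151714367670 / 162110349783154058669388369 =2.57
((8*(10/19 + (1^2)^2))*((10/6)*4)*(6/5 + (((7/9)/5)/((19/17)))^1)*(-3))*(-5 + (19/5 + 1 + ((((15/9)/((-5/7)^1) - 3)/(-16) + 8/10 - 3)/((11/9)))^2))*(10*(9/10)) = -1370914912/218405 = -6276.94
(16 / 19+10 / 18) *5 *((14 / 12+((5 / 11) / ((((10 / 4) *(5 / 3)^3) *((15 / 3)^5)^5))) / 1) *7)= 4798956215381622314995177 / 84087252616882324218750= 57.07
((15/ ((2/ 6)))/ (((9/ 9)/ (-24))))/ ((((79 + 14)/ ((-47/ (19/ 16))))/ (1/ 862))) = 135360/ 253859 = 0.53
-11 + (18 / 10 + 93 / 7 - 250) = -8607 / 35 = -245.91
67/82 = 0.82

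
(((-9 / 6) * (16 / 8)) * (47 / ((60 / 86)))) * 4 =-4042 / 5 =-808.40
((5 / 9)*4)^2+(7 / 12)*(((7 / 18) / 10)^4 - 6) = 18118096807 / 12597120000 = 1.44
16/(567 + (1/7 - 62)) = 7/221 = 0.03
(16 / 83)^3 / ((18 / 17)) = 34816 / 5146083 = 0.01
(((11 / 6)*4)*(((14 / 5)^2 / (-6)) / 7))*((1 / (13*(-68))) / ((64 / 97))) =7469 / 3182400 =0.00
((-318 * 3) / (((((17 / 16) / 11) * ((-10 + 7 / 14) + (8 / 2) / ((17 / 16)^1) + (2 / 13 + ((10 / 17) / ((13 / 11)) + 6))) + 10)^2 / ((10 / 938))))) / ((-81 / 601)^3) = 481838294381357056 / 11804322479242545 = 40.82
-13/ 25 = -0.52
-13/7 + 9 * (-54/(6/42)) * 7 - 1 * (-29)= -166508/7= -23786.86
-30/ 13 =-2.31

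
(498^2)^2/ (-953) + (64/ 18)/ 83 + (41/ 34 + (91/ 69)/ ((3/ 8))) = -35928963933862931/ 556698762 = -64539327.88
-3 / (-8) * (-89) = -267 / 8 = -33.38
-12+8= -4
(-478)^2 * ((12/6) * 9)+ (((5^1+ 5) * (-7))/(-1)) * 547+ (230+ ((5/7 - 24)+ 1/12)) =348701539/84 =4151208.80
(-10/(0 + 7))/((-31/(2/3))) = 0.03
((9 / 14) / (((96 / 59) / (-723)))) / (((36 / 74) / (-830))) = 218332745 / 448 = 487349.88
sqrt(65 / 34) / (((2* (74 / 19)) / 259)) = 133* sqrt(2210) / 136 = 45.97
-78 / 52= -3 / 2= -1.50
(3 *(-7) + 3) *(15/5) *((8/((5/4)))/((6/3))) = -864/5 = -172.80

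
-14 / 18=-7 / 9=-0.78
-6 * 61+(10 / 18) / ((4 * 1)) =-13171 / 36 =-365.86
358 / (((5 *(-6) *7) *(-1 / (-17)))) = -3043 / 105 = -28.98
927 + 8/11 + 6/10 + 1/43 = 2195549/2365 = 928.35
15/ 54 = 5/ 18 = 0.28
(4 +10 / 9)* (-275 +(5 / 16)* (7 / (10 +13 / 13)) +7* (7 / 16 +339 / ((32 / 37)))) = 6671219 / 528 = 12634.88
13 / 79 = 0.16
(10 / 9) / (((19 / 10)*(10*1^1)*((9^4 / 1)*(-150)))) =-0.00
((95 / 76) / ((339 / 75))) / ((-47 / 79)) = -0.46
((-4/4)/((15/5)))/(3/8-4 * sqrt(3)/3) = 24/997+256 * sqrt(3)/2991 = 0.17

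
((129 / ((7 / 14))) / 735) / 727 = 86 / 178115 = 0.00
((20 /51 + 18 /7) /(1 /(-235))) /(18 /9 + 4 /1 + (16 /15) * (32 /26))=-351325 /3689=-95.24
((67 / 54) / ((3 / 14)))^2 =219961 / 6561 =33.53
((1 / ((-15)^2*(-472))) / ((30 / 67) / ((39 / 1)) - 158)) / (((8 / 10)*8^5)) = 871 / 383096444682240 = 0.00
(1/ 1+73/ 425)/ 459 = 166/ 65025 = 0.00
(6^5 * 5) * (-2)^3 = -311040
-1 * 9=-9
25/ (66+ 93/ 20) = 500/ 1413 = 0.35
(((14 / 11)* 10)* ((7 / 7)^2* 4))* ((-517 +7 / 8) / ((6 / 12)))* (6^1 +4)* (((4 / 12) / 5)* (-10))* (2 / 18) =38926.60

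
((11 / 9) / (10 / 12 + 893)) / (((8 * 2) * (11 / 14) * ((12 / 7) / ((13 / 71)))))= 637 / 54831312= 0.00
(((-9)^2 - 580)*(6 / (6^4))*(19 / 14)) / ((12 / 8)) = -9481 / 4536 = -2.09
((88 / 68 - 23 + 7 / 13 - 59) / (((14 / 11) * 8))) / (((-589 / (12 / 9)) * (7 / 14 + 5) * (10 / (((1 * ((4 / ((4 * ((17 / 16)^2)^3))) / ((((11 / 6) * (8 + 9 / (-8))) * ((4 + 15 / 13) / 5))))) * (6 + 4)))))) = 339705069568 / 1959376601364479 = 0.00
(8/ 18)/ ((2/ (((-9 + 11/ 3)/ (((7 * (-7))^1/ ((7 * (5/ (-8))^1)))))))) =-20/ 189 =-0.11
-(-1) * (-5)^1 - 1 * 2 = -7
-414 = -414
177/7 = 25.29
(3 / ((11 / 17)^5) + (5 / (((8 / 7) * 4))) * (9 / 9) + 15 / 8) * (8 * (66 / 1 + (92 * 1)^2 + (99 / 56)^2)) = 4056961649792077 / 2020223744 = 2008174.42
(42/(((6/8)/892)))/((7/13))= 92768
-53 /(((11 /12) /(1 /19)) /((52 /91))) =-2544 /1463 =-1.74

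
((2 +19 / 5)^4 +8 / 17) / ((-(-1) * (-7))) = -12028777 / 74375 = -161.73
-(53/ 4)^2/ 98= -2809/ 1568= -1.79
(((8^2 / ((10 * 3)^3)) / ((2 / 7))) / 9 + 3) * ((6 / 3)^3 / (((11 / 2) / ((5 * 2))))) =2916896 / 66825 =43.65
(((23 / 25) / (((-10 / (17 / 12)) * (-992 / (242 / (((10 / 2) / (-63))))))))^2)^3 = 961808331326683615269280715690364681 / 232653764952064000000000000000000000000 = 0.00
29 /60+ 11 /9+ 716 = 129187 /180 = 717.71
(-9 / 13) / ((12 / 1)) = -3 / 52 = -0.06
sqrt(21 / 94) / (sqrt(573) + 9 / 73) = -219 * sqrt(1974) / 95674328 + 5329 * sqrt(125678) / 95674328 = 0.02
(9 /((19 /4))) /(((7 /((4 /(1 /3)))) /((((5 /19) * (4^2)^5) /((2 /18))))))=20384317440 /2527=8066607.61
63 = 63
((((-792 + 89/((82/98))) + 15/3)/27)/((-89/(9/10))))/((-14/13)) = -60463/255430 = -0.24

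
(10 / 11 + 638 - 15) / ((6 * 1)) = 6863 / 66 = 103.98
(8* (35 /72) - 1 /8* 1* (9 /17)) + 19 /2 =16307 /1224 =13.32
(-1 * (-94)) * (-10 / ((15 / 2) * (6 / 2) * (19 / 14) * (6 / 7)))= -18424 / 513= -35.91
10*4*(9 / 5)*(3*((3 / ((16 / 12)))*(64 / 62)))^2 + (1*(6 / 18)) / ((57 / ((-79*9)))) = 63749489 / 18259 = 3491.40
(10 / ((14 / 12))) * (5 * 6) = 257.14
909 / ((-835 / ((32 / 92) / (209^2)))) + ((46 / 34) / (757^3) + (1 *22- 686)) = -4107821168947130647437 / 6186477583341219505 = -664.00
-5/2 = -2.50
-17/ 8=-2.12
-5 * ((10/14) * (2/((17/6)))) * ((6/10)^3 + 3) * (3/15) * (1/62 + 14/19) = -2139444/1752275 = -1.22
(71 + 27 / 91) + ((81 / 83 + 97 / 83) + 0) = 554702 / 7553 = 73.44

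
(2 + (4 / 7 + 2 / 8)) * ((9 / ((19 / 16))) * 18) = 51192 / 133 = 384.90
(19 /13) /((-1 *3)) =-19 /39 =-0.49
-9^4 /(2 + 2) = -6561 /4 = -1640.25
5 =5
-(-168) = 168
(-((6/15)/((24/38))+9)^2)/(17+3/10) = -83521/15570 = -5.36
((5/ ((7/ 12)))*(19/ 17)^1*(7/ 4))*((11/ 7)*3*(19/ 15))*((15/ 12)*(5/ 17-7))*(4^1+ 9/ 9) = -4195.76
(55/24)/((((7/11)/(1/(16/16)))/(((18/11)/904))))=165/25312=0.01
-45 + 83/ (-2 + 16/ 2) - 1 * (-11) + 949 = 5573/ 6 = 928.83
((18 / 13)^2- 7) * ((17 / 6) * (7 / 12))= -102221 / 12168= -8.40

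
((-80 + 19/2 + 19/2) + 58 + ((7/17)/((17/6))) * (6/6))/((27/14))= -3850/2601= -1.48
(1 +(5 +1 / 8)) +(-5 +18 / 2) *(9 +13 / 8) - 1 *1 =381 / 8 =47.62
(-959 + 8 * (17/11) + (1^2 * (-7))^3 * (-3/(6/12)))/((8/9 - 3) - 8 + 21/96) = -112.35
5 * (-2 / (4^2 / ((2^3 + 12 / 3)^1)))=-15 / 2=-7.50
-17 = -17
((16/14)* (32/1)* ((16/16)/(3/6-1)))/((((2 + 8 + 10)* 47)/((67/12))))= -2144/4935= -0.43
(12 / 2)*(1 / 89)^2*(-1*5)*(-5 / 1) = 150 / 7921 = 0.02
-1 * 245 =-245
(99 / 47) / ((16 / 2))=99 / 376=0.26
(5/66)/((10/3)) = 1/44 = 0.02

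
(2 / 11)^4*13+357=5227045 / 14641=357.01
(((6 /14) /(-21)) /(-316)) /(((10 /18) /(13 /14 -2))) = -0.00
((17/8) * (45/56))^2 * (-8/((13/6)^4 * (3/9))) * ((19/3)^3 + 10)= -838.44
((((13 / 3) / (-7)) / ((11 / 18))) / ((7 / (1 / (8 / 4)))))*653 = -25467 / 539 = -47.25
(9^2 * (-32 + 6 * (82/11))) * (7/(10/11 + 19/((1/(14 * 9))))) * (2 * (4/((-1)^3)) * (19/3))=-502740/3293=-152.67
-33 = -33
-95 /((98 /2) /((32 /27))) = -2.30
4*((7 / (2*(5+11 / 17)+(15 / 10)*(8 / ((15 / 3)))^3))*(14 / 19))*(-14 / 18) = -728875 / 792072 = -0.92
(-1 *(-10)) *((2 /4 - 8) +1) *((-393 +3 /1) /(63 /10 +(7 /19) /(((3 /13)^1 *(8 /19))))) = 3042000 /1211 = 2511.97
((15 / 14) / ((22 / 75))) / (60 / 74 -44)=-41625 / 492184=-0.08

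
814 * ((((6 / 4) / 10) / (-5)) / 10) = -1221 / 500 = -2.44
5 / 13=0.38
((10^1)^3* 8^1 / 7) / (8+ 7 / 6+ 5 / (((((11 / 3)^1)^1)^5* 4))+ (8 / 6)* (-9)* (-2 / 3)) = 15460896000 / 232261057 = 66.57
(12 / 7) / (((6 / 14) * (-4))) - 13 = -14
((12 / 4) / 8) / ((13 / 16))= 0.46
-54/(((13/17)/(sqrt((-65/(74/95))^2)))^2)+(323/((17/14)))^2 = -1566821947/2738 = -572250.53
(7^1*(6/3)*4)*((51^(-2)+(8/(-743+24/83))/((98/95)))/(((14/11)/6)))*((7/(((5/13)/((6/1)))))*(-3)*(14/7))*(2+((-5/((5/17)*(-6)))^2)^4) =15771597277851021893/2181888281160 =7228416.51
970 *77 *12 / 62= 448140 / 31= 14456.13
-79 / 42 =-1.88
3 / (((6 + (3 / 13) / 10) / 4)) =520 / 261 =1.99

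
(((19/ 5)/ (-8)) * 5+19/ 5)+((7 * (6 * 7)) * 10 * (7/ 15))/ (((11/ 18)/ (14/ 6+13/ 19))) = 56648073/ 8360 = 6776.09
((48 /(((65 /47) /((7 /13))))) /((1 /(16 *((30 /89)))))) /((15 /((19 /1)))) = 9601536 /75205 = 127.67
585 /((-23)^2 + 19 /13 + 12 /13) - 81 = -551943 /6908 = -79.90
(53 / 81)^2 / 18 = 0.02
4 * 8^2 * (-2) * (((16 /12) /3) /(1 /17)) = -34816 /9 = -3868.44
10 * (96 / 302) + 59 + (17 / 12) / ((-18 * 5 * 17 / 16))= 62.16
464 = 464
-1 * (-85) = 85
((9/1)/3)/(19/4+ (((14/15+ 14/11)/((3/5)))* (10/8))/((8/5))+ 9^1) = 2376/13165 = 0.18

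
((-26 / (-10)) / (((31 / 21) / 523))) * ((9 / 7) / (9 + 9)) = 20397 / 310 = 65.80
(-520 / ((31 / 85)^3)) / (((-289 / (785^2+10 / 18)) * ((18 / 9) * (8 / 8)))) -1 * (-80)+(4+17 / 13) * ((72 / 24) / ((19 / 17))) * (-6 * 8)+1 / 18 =168180636048689 / 14716754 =11427834.97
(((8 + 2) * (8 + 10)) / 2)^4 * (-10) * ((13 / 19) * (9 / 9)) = -8529300000 / 19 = -448910526.32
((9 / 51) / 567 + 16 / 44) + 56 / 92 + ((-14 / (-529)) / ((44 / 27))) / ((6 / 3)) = 73347149 / 74785788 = 0.98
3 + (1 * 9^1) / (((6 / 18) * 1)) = 30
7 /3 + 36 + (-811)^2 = 1973278 /3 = 657759.33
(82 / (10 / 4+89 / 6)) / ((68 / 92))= 6.40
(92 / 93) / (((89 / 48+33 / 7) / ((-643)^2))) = 4260178496 / 68417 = 62267.84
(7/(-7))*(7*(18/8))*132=-2079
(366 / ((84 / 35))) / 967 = 305 / 1934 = 0.16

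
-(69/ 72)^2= -529/ 576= -0.92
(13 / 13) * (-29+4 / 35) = -1011 / 35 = -28.89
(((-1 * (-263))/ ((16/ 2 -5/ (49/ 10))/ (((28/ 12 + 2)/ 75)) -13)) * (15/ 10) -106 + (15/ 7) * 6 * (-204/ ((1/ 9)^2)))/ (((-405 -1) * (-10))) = -40868393345/ 780629192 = -52.35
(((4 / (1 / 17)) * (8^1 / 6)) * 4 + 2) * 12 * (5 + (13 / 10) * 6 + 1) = 301944 / 5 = 60388.80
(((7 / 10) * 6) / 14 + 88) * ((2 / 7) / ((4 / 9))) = 7947 / 140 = 56.76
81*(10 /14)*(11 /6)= 1485 /14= 106.07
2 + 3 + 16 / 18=53 / 9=5.89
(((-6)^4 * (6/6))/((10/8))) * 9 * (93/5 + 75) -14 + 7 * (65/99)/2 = 4323273659/4950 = 873388.62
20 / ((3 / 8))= 160 / 3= 53.33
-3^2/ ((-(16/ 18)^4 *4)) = 59049/ 16384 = 3.60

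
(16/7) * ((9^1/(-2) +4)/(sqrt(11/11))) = -8/7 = -1.14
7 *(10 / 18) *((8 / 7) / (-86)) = -20 / 387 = -0.05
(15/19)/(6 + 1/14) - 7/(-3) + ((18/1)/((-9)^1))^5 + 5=-24.54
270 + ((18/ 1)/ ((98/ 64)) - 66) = 10572/ 49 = 215.76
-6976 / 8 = -872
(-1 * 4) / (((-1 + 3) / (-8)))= 16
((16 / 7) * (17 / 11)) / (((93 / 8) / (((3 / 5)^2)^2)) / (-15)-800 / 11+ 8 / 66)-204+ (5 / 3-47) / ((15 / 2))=-37070423924 / 176450715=-210.09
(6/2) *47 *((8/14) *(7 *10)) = 5640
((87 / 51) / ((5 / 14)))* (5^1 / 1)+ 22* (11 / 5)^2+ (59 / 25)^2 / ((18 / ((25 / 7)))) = 7040081 / 53550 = 131.47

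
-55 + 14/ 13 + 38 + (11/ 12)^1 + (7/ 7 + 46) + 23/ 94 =236371/ 7332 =32.24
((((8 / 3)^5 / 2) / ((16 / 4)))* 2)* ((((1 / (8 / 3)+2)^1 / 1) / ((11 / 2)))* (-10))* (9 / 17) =-389120 / 5049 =-77.07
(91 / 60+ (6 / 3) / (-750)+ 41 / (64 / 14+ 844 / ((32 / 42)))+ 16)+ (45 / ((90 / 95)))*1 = 202600903 / 3114500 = 65.05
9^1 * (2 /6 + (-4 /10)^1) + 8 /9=13 /45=0.29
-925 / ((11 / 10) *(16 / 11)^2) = -50875 / 128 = -397.46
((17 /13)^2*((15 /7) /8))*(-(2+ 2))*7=-4335 /338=-12.83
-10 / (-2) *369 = 1845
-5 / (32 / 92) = -115 / 8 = -14.38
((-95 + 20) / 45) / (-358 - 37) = 1 / 237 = 0.00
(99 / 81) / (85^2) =11 / 65025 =0.00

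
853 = 853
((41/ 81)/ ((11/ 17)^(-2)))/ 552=4961/ 12921768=0.00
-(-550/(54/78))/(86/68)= 243100/387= 628.17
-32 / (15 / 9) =-96 / 5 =-19.20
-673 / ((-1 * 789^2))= 673 / 622521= 0.00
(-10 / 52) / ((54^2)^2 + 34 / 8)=-10 / 442159133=-0.00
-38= -38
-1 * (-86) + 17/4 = 361/4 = 90.25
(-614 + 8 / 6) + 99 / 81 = -5503 / 9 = -611.44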